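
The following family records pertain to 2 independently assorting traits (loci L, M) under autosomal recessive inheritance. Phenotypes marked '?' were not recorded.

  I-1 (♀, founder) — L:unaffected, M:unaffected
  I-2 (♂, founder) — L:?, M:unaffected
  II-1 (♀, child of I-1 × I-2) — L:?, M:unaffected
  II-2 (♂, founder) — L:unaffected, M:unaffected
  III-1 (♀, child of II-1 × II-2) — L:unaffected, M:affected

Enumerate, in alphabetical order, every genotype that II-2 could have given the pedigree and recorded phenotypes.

II-2 ∈ {LL Mm, Ll Mm}

L/I-1 un ·: LL|Ll
L/I-2 ? ·: LL|Ll|ll
L/II-1 ? I-1×I-2: LL|Ll|ll
L/II-2 un ·: LL|Ll
L/III-1 un II-1×II-2: LL|Ll
⇒ L over [I-1,I-2,II-1,II-2,III-1]: 36 consistent
M/I-1 un ·: MM|Mm
M/I-2 un ·: MM|Mm
M/II-1 un I-1×I-2: Mm
M/II-2 un ·: Mm
M/III-1 aff II-1×II-2: mm
⇒ M over [I-1,I-2,II-1,II-2,III-1]: 3 consistent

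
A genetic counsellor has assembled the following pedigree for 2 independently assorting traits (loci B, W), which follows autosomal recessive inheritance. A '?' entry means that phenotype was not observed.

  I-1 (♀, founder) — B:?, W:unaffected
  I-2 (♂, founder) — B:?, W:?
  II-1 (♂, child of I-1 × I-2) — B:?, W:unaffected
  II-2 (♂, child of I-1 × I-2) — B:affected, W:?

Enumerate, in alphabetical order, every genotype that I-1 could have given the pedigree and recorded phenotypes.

I-1 ∈ {Bb WW, Bb Ww, bb WW, bb Ww}

B/I-1 ? ·: Bb|bb
B/I-2 ? ·: Bb|bb
B/II-1 ? I-1×I-2: BB|Bb|bb
B/II-2 aff I-1×I-2: bb
⇒ B over [I-1,I-2,II-1,II-2]: 8 consistent
W/I-1 un ·: WW|Ww
W/I-2 ? ·: WW|Ww|ww
W/II-1 un I-1×I-2: WW|Ww
W/II-2 ? I-1×I-2: WW|Ww|ww
⇒ W over [I-1,I-2,II-1,II-2]: 18 consistent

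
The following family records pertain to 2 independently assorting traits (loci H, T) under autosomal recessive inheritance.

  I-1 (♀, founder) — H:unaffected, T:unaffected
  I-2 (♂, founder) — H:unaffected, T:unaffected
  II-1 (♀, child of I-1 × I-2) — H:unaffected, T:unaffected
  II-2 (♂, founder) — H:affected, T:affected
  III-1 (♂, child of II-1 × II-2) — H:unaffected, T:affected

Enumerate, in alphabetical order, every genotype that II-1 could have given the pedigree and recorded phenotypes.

II-1 ∈ {HH Tt, Hh Tt}

H/I-1 un ·: HH|Hh
H/I-2 un ·: HH|Hh
H/II-1 un I-1×I-2: HH|Hh
H/II-2 aff ·: hh
H/III-1 un II-1×II-2: Hh
⇒ H over [I-1,I-2,II-1,II-2,III-1]: 7 consistent
T/I-1 un ·: TT|Tt
T/I-2 un ·: TT|Tt
T/II-1 un I-1×I-2: Tt
T/II-2 aff ·: tt
T/III-1 aff II-1×II-2: tt
⇒ T over [I-1,I-2,II-1,II-2,III-1]: 3 consistent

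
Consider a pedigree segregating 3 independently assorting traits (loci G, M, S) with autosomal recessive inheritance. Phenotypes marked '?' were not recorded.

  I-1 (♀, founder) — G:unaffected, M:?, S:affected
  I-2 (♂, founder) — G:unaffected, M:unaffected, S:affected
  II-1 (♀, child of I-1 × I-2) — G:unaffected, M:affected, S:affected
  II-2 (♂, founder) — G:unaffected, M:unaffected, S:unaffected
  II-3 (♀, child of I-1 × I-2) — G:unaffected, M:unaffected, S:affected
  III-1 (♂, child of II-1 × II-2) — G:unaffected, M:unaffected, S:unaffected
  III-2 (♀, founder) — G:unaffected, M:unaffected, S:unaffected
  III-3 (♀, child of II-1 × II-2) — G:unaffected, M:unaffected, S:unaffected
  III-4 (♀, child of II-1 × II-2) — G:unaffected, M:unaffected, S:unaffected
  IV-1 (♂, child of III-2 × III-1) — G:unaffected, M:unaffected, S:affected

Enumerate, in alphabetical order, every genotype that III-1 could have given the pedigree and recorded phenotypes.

III-1 ∈ {GG Mm Ss, Gg Mm Ss}

G/I-1 un ·: GG|Gg
G/I-2 un ·: GG|Gg
G/II-1 un I-1×I-2: GG|Gg
G/II-2 un ·: GG|Gg
G/II-3 un I-1×I-2: GG|Gg
G/III-1 un II-1×II-2: GG|Gg
G/III-2 un ·: GG|Gg
G/III-3 un II-1×II-2: GG|Gg
G/III-4 un II-1×II-2: GG|Gg
G/IV-1 un III-2×III-1: GG|Gg
⇒ G over [I-1,I-2,II-1,II-2,II-3,III-1,III-2,III-3,III-4,IV-1]: 553 consistent
M/I-1 ? ·: Mm|mm
M/I-2 un ·: Mm
M/II-1 aff I-1×I-2: mm
M/II-2 un ·: MM|Mm
M/II-3 un I-1×I-2: MM|Mm
M/III-1 un II-1×II-2: Mm
M/III-2 un ·: MM|Mm
M/III-3 un II-1×II-2: Mm
M/III-4 un II-1×II-2: Mm
M/IV-1 un III-2×III-1: MM|Mm
⇒ M over [I-1,I-2,II-1,II-2,II-3,III-1,III-2,III-3,III-4,IV-1]: 24 consistent
S/I-1 aff ·: ss
S/I-2 aff ·: ss
S/II-1 aff I-1×I-2: ss
S/II-2 un ·: SS|Ss
S/II-3 aff I-1×I-2: ss
S/III-1 un II-1×II-2: Ss
S/III-2 un ·: Ss
S/III-3 un II-1×II-2: Ss
S/III-4 un II-1×II-2: Ss
S/IV-1 aff III-2×III-1: ss
⇒ S over [I-1,I-2,II-1,II-2,II-3,III-1,III-2,III-3,III-4,IV-1]: 2 consistent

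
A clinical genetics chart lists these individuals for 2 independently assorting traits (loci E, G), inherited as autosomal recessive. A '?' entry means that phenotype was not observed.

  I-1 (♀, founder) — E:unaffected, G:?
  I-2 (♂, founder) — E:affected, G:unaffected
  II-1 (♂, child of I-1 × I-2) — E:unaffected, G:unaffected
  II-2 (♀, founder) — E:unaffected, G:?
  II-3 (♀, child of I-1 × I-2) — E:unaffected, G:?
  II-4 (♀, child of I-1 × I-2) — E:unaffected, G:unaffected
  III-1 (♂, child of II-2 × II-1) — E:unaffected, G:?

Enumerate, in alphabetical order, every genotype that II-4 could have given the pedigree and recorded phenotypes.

E/I-1 un ·: EE|Ee
E/I-2 aff ·: ee
E/II-1 un I-1×I-2: Ee
E/II-2 un ·: EE|Ee
E/II-3 un I-1×I-2: Ee
E/II-4 un I-1×I-2: Ee
E/III-1 un II-2×II-1: EE|Ee
⇒ E over [I-1,I-2,II-1,II-2,II-3,II-4,III-1]: 8 consistent
G/I-1 ? ·: GG|Gg|gg
G/I-2 un ·: GG|Gg
G/II-1 un I-1×I-2: GG|Gg
G/II-2 ? ·: GG|Gg|gg
G/II-3 ? I-1×I-2: GG|Gg|gg
G/II-4 un I-1×I-2: GG|Gg
G/III-1 ? II-2×II-1: GG|Gg|gg
⇒ G over [I-1,I-2,II-1,II-2,II-3,II-4,III-1]: 179 consistent

II-4 ∈ {Ee GG, Ee Gg}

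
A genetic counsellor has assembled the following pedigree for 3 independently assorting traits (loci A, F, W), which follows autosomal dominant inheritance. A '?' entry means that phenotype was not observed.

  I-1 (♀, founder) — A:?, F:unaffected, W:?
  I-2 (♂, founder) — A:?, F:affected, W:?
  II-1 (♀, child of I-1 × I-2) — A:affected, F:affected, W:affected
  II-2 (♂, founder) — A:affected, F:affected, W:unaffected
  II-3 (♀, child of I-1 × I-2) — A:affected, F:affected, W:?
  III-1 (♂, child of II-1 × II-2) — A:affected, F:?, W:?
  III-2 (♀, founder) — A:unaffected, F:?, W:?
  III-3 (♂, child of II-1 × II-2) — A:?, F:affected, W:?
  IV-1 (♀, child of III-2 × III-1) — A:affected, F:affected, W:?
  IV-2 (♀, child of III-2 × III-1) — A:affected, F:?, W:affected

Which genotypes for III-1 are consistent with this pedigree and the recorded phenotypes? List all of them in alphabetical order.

III-1 ∈ {AA FF Ww, AA FF ww, AA Ff Ww, AA Ff ww, AA ff Ww, AA ff ww, Aa FF Ww, Aa FF ww, Aa Ff Ww, Aa Ff ww, Aa ff Ww, Aa ff ww}

A/I-1 ? ·: aa|Aa|AA
A/I-2 ? ·: aa|Aa|AA
A/II-1 aff I-1×I-2: Aa|AA
A/II-2 aff ·: Aa|AA
A/II-3 aff I-1×I-2: Aa|AA
A/III-1 aff II-1×II-2: Aa|AA
A/III-2 un ·: aa
A/III-3 ? II-1×II-2: aa|Aa|AA
A/IV-1 aff III-2×III-1: Aa
A/IV-2 aff III-2×III-1: Aa
⇒ A over [I-1,I-2,II-1,II-2,II-3,III-1,III-2,III-3,IV-1,IV-2]: 135 consistent
F/I-1 un ·: ff
F/I-2 aff ·: Ff|FF
F/II-1 aff I-1×I-2: Ff
F/II-2 aff ·: Ff|FF
F/II-3 aff I-1×I-2: Ff
F/III-1 ? II-1×II-2: ff|Ff|FF
F/III-2 ? ·: ff|Ff|FF
F/III-3 aff II-1×II-2: Ff|FF
F/IV-1 aff III-2×III-1: Ff|FF
F/IV-2 ? III-2×III-1: ff|Ff|FF
⇒ F over [I-1,I-2,II-1,II-2,II-3,III-1,III-2,III-3,IV-1,IV-2]: 156 consistent
W/I-1 ? ·: ww|Ww|WW
W/I-2 ? ·: ww|Ww|WW
W/II-1 aff I-1×I-2: Ww|WW
W/II-2 un ·: ww
W/II-3 ? I-1×I-2: ww|Ww|WW
W/III-1 ? II-1×II-2: ww|Ww
W/III-2 ? ·: ww|Ww|WW
W/III-3 ? II-1×II-2: ww|Ww
W/IV-1 ? III-2×III-1: ww|Ww|WW
W/IV-2 aff III-2×III-1: Ww|WW
⇒ W over [I-1,I-2,II-1,II-2,II-3,III-1,III-2,III-3,IV-1,IV-2]: 486 consistent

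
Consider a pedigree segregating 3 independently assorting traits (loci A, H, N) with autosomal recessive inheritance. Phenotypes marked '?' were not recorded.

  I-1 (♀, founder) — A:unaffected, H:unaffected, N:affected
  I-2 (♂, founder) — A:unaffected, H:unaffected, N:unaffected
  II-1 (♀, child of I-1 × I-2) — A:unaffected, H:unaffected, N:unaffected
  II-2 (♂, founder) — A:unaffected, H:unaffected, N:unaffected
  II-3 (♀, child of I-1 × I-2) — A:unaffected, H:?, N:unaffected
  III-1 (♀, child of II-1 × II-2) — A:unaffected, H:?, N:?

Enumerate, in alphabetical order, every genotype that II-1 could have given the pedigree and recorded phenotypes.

A/I-1 un ·: AA|Aa
A/I-2 un ·: AA|Aa
A/II-1 un I-1×I-2: AA|Aa
A/II-2 un ·: AA|Aa
A/II-3 un I-1×I-2: AA|Aa
A/III-1 un II-1×II-2: AA|Aa
⇒ A over [I-1,I-2,II-1,II-2,II-3,III-1]: 45 consistent
H/I-1 un ·: HH|Hh
H/I-2 un ·: HH|Hh
H/II-1 un I-1×I-2: HH|Hh
H/II-2 un ·: HH|Hh
H/II-3 ? I-1×I-2: HH|Hh|hh
H/III-1 ? II-1×II-2: HH|Hh|hh
⇒ H over [I-1,I-2,II-1,II-2,II-3,III-1]: 59 consistent
N/I-1 aff ·: nn
N/I-2 un ·: NN|Nn
N/II-1 un I-1×I-2: Nn
N/II-2 un ·: NN|Nn
N/II-3 un I-1×I-2: Nn
N/III-1 ? II-1×II-2: NN|Nn|nn
⇒ N over [I-1,I-2,II-1,II-2,II-3,III-1]: 10 consistent

II-1 ∈ {AA HH Nn, AA Hh Nn, Aa HH Nn, Aa Hh Nn}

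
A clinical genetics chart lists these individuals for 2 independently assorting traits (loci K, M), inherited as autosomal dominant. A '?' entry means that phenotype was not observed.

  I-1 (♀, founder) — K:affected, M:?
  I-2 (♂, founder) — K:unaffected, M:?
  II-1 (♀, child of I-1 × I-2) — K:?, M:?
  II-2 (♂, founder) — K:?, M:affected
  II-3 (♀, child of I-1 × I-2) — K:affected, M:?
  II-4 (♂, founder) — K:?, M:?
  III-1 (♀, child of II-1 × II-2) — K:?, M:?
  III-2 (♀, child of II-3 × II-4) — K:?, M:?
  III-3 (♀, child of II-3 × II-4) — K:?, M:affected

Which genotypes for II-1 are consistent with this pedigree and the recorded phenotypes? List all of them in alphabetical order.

K/I-1 aff ·: Kk|KK
K/I-2 un ·: kk
K/II-1 ? I-1×I-2: kk|Kk
K/II-2 ? ·: kk|Kk|KK
K/II-3 aff I-1×I-2: Kk
K/II-4 ? ·: kk|Kk|KK
K/III-1 ? II-1×II-2: kk|Kk|KK
K/III-2 ? II-3×II-4: kk|Kk|KK
K/III-3 ? II-3×II-4: kk|Kk|KK
⇒ K over [I-1,I-2,II-1,II-2,II-3,II-4,III-1,III-2,III-3]: 306 consistent
M/I-1 ? ·: mm|Mm|MM
M/I-2 ? ·: mm|Mm|MM
M/II-1 ? I-1×I-2: mm|Mm|MM
M/II-2 aff ·: Mm|MM
M/II-3 ? I-1×I-2: mm|Mm|MM
M/II-4 ? ·: mm|Mm|MM
M/III-1 ? II-1×II-2: mm|Mm|MM
M/III-2 ? II-3×II-4: mm|Mm|MM
M/III-3 aff II-3×II-4: Mm|MM
⇒ M over [I-1,I-2,II-1,II-2,II-3,II-4,III-1,III-2,III-3]: 906 consistent

II-1 ∈ {Kk MM, Kk Mm, Kk mm, kk MM, kk Mm, kk mm}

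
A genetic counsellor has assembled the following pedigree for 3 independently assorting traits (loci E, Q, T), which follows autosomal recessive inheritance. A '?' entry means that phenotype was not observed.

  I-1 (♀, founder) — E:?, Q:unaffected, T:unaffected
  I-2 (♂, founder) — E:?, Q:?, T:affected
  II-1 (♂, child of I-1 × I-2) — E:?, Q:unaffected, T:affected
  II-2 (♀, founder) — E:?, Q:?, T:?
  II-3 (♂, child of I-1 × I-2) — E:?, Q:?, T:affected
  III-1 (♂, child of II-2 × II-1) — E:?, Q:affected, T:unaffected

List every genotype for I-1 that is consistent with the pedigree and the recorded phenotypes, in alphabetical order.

E/I-1 ? ·: EE|Ee|ee
E/I-2 ? ·: EE|Ee|ee
E/II-1 ? I-1×I-2: EE|Ee|ee
E/II-2 ? ·: EE|Ee|ee
E/II-3 ? I-1×I-2: EE|Ee|ee
E/III-1 ? II-2×II-1: EE|Ee|ee
⇒ E over [I-1,I-2,II-1,II-2,II-3,III-1]: 155 consistent
Q/I-1 un ·: QQ|Qq
Q/I-2 ? ·: QQ|Qq|qq
Q/II-1 un I-1×I-2: Qq
Q/II-2 ? ·: Qq|qq
Q/II-3 ? I-1×I-2: QQ|Qq|qq
Q/III-1 aff II-2×II-1: qq
⇒ Q over [I-1,I-2,II-1,II-2,II-3,III-1]: 20 consistent
T/I-1 un ·: Tt
T/I-2 aff ·: tt
T/II-1 aff I-1×I-2: tt
T/II-2 ? ·: TT|Tt
T/II-3 aff I-1×I-2: tt
T/III-1 un II-2×II-1: Tt
⇒ T over [I-1,I-2,II-1,II-2,II-3,III-1]: 2 consistent

I-1 ∈ {EE QQ Tt, EE Qq Tt, Ee QQ Tt, Ee Qq Tt, ee QQ Tt, ee Qq Tt}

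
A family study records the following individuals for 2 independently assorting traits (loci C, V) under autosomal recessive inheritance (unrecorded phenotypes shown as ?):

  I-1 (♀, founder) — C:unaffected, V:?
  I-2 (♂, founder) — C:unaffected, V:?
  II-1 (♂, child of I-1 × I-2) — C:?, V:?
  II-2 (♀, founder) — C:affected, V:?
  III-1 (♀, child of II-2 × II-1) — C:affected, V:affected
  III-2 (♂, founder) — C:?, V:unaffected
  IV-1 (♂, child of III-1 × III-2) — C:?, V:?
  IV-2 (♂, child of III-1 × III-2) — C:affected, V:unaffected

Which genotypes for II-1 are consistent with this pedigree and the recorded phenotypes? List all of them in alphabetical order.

C/I-1 un ·: CC|Cc
C/I-2 un ·: CC|Cc
C/II-1 ? I-1×I-2: Cc|cc
C/II-2 aff ·: cc
C/III-1 aff II-2×II-1: cc
C/III-2 ? ·: Cc|cc
C/IV-1 ? III-1×III-2: Cc|cc
C/IV-2 aff III-1×III-2: cc
⇒ C over [I-1,I-2,II-1,II-2,III-1,III-2,IV-1,IV-2]: 12 consistent
V/I-1 ? ·: VV|Vv|vv
V/I-2 ? ·: VV|Vv|vv
V/II-1 ? I-1×I-2: Vv|vv
V/II-2 ? ·: Vv|vv
V/III-1 aff II-2×II-1: vv
V/III-2 un ·: VV|Vv
V/IV-1 ? III-1×III-2: Vv|vv
V/IV-2 un III-1×III-2: Vv
⇒ V over [I-1,I-2,II-1,II-2,III-1,III-2,IV-1,IV-2]: 66 consistent

II-1 ∈ {Cc Vv, Cc vv, cc Vv, cc vv}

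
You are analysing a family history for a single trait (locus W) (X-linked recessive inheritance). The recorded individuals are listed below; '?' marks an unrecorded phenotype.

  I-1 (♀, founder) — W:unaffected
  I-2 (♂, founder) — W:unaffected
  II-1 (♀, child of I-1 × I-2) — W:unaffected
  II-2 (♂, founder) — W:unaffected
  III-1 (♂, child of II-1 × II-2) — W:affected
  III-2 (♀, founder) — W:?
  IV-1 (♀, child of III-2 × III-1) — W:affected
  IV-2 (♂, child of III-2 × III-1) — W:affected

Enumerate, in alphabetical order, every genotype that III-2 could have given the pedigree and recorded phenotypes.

W/I-1 un ·: X^WX^w
W/I-2 un ·: X^WY
W/II-1 un I-1×I-2: X^WX^w
W/II-2 un ·: X^WY
W/III-1 aff II-1×II-2: X^wY
W/III-2 ? ·: X^WX^w|X^wX^w
W/IV-1 aff III-2×III-1: X^wX^w
W/IV-2 aff III-2×III-1: X^wY
⇒ W over [I-1,I-2,II-1,II-2,III-1,III-2,IV-1,IV-2]: 2 consistent

III-2 ∈ {X^WX^w, X^wX^w}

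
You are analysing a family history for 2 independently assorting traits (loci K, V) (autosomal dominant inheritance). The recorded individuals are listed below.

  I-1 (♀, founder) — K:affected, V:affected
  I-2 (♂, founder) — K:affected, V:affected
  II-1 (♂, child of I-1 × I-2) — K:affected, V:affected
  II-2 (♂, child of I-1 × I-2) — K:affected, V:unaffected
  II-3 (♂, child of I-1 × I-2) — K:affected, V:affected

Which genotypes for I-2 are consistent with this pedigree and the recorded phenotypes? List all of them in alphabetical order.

K/I-1 aff ·: Kk|KK
K/I-2 aff ·: Kk|KK
K/II-1 aff I-1×I-2: Kk|KK
K/II-2 aff I-1×I-2: Kk|KK
K/II-3 aff I-1×I-2: Kk|KK
⇒ K over [I-1,I-2,II-1,II-2,II-3]: 25 consistent
V/I-1 aff ·: Vv
V/I-2 aff ·: Vv
V/II-1 aff I-1×I-2: Vv|VV
V/II-2 un I-1×I-2: vv
V/II-3 aff I-1×I-2: Vv|VV
⇒ V over [I-1,I-2,II-1,II-2,II-3]: 4 consistent

I-2 ∈ {KK Vv, Kk Vv}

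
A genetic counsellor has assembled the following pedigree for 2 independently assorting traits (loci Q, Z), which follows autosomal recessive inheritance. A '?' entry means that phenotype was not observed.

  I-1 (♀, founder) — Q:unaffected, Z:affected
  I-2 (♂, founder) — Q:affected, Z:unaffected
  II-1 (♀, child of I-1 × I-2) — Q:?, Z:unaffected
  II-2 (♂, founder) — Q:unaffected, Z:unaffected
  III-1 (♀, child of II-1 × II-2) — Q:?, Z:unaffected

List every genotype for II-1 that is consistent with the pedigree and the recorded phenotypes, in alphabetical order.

II-1 ∈ {Qq Zz, qq Zz}

Q/I-1 un ·: QQ|Qq
Q/I-2 aff ·: qq
Q/II-1 ? I-1×I-2: Qq|qq
Q/II-2 un ·: QQ|Qq
Q/III-1 ? II-1×II-2: QQ|Qq|qq
⇒ Q over [I-1,I-2,II-1,II-2,III-1]: 13 consistent
Z/I-1 aff ·: zz
Z/I-2 un ·: ZZ|Zz
Z/II-1 un I-1×I-2: Zz
Z/II-2 un ·: ZZ|Zz
Z/III-1 un II-1×II-2: ZZ|Zz
⇒ Z over [I-1,I-2,II-1,II-2,III-1]: 8 consistent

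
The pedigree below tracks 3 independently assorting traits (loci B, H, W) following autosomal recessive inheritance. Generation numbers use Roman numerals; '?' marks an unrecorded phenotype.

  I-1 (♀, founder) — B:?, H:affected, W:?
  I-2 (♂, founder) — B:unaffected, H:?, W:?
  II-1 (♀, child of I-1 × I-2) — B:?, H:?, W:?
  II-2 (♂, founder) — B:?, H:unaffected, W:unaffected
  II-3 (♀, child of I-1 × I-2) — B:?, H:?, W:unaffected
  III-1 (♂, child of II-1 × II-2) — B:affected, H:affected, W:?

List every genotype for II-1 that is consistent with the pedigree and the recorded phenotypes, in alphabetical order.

II-1 ∈ {Bb Hh WW, Bb Hh Ww, Bb Hh ww, Bb hh WW, Bb hh Ww, Bb hh ww, bb Hh WW, bb Hh Ww, bb Hh ww, bb hh WW, bb hh Ww, bb hh ww}

B/I-1 ? ·: BB|Bb|bb
B/I-2 un ·: BB|Bb
B/II-1 ? I-1×I-2: Bb|bb
B/II-2 ? ·: Bb|bb
B/II-3 ? I-1×I-2: BB|Bb|bb
B/III-1 aff II-1×II-2: bb
⇒ B over [I-1,I-2,II-1,II-2,II-3,III-1]: 30 consistent
H/I-1 aff ·: hh
H/I-2 ? ·: HH|Hh|hh
H/II-1 ? I-1×I-2: Hh|hh
H/II-2 un ·: Hh
H/II-3 ? I-1×I-2: Hh|hh
H/III-1 aff II-1×II-2: hh
⇒ H over [I-1,I-2,II-1,II-2,II-3,III-1]: 6 consistent
W/I-1 ? ·: WW|Ww|ww
W/I-2 ? ·: WW|Ww|ww
W/II-1 ? I-1×I-2: WW|Ww|ww
W/II-2 un ·: WW|Ww
W/II-3 un I-1×I-2: WW|Ww
W/III-1 ? II-1×II-2: WW|Ww|ww
⇒ W over [I-1,I-2,II-1,II-2,II-3,III-1]: 83 consistent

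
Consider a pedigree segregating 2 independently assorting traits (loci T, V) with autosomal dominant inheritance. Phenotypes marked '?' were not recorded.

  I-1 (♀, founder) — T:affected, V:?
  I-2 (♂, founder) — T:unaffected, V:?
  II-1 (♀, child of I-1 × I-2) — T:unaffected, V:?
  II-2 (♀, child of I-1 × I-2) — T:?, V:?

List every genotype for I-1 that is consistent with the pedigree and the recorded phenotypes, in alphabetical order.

T/I-1 aff ·: Tt
T/I-2 un ·: tt
T/II-1 un I-1×I-2: tt
T/II-2 ? I-1×I-2: tt|Tt
⇒ T over [I-1,I-2,II-1,II-2]: 2 consistent
V/I-1 ? ·: vv|Vv|VV
V/I-2 ? ·: vv|Vv|VV
V/II-1 ? I-1×I-2: vv|Vv|VV
V/II-2 ? I-1×I-2: vv|Vv|VV
⇒ V over [I-1,I-2,II-1,II-2]: 29 consistent

I-1 ∈ {Tt VV, Tt Vv, Tt vv}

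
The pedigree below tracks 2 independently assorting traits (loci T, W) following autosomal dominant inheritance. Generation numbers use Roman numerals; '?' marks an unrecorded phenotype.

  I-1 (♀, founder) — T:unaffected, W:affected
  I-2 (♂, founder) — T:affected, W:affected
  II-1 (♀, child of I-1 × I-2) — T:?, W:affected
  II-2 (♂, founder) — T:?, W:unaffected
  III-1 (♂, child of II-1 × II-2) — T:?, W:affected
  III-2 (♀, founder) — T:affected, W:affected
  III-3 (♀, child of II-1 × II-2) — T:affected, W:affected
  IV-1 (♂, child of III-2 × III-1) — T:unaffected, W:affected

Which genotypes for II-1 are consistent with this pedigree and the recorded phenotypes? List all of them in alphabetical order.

II-1 ∈ {Tt WW, Tt Ww, tt WW, tt Ww}

T/I-1 un ·: tt
T/I-2 aff ·: Tt|TT
T/II-1 ? I-1×I-2: tt|Tt
T/II-2 ? ·: tt|Tt|TT
T/III-1 ? II-1×II-2: tt|Tt
T/III-2 aff ·: Tt
T/III-3 aff II-1×II-2: Tt|TT
T/IV-1 un III-2×III-1: tt
⇒ T over [I-1,I-2,II-1,II-2,III-1,III-2,III-3,IV-1]: 19 consistent
W/I-1 aff ·: Ww|WW
W/I-2 aff ·: Ww|WW
W/II-1 aff I-1×I-2: Ww|WW
W/II-2 un ·: ww
W/III-1 aff II-1×II-2: Ww
W/III-2 aff ·: Ww|WW
W/III-3 aff II-1×II-2: Ww
W/IV-1 aff III-2×III-1: Ww|WW
⇒ W over [I-1,I-2,II-1,II-2,III-1,III-2,III-3,IV-1]: 28 consistent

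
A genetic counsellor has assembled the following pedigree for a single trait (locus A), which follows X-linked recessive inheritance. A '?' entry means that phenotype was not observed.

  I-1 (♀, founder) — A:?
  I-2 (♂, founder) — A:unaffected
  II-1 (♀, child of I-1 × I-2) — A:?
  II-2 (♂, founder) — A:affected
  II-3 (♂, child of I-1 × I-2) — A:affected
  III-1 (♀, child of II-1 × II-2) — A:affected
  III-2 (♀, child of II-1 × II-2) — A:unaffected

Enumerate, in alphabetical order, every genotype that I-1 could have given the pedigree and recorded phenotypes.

I-1 ∈ {X^AX^a, X^aX^a}

A/I-1 ? ·: X^AX^a|X^aX^a
A/I-2 un ·: X^AY
A/II-1 ? I-1×I-2: X^AX^a
A/II-2 aff ·: X^aY
A/II-3 aff I-1×I-2: X^aY
A/III-1 aff II-1×II-2: X^aX^a
A/III-2 un II-1×II-2: X^AX^a
⇒ A over [I-1,I-2,II-1,II-2,II-3,III-1,III-2]: 2 consistent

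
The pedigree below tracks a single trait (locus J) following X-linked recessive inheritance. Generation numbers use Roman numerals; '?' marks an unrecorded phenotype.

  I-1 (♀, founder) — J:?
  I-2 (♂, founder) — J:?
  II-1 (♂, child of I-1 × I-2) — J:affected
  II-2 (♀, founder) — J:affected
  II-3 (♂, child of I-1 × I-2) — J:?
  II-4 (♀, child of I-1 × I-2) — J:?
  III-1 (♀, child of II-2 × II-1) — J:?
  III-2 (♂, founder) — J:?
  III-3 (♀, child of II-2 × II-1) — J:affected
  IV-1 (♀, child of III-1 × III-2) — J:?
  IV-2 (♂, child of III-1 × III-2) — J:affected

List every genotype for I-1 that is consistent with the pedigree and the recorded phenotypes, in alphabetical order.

I-1 ∈ {X^JX^j, X^jX^j}

J/I-1 ? ·: X^JX^j|X^jX^j
J/I-2 ? ·: X^JY|X^jY
J/II-1 aff I-1×I-2: X^jY
J/II-2 aff ·: X^jX^j
J/II-3 ? I-1×I-2: X^JY|X^jY
J/II-4 ? I-1×I-2: X^JX^J|X^JX^j|X^jX^j
J/III-1 ? II-2×II-1: X^jX^j
J/III-2 ? ·: X^JY|X^jY
J/III-3 aff II-2×II-1: X^jX^j
J/IV-1 ? III-1×III-2: X^JX^j|X^jX^j
J/IV-2 aff III-1×III-2: X^jY
⇒ J over [I-1,I-2,II-1,II-2,II-3,II-4,III-1,III-2,III-3,IV-1,IV-2]: 20 consistent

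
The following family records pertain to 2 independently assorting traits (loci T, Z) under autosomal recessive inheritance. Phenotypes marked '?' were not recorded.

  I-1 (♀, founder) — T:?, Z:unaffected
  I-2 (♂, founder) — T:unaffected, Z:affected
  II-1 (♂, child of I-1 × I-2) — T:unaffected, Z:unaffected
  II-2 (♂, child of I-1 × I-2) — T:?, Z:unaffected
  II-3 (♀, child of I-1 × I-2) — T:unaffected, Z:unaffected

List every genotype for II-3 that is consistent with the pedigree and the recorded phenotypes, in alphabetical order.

II-3 ∈ {TT Zz, Tt Zz}

T/I-1 ? ·: TT|Tt|tt
T/I-2 un ·: TT|Tt
T/II-1 un I-1×I-2: TT|Tt
T/II-2 ? I-1×I-2: TT|Tt|tt
T/II-3 un I-1×I-2: TT|Tt
⇒ T over [I-1,I-2,II-1,II-2,II-3]: 32 consistent
Z/I-1 un ·: ZZ|Zz
Z/I-2 aff ·: zz
Z/II-1 un I-1×I-2: Zz
Z/II-2 un I-1×I-2: Zz
Z/II-3 un I-1×I-2: Zz
⇒ Z over [I-1,I-2,II-1,II-2,II-3]: 2 consistent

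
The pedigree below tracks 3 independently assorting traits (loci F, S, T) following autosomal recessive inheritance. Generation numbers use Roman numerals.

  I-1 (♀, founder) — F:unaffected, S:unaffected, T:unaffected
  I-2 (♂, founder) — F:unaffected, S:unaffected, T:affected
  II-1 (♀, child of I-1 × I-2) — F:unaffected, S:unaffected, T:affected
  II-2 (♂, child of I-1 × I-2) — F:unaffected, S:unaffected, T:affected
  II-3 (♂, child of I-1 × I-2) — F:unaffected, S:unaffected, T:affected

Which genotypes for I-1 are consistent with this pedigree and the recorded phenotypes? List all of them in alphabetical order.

F/I-1 un ·: FF|Ff
F/I-2 un ·: FF|Ff
F/II-1 un I-1×I-2: FF|Ff
F/II-2 un I-1×I-2: FF|Ff
F/II-3 un I-1×I-2: FF|Ff
⇒ F over [I-1,I-2,II-1,II-2,II-3]: 25 consistent
S/I-1 un ·: SS|Ss
S/I-2 un ·: SS|Ss
S/II-1 un I-1×I-2: SS|Ss
S/II-2 un I-1×I-2: SS|Ss
S/II-3 un I-1×I-2: SS|Ss
⇒ S over [I-1,I-2,II-1,II-2,II-3]: 25 consistent
T/I-1 un ·: Tt
T/I-2 aff ·: tt
T/II-1 aff I-1×I-2: tt
T/II-2 aff I-1×I-2: tt
T/II-3 aff I-1×I-2: tt
⇒ T over [I-1,I-2,II-1,II-2,II-3]: 1 consistent

I-1 ∈ {FF SS Tt, FF Ss Tt, Ff SS Tt, Ff Ss Tt}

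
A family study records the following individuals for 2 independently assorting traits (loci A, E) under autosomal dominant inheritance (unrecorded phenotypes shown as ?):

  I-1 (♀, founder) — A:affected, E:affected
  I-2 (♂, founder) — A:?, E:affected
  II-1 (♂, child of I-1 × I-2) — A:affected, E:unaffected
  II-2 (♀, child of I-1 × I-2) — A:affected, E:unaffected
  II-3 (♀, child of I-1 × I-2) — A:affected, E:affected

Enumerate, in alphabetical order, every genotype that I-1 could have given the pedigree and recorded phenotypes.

A/I-1 aff ·: Aa|AA
A/I-2 ? ·: aa|Aa|AA
A/II-1 aff I-1×I-2: Aa|AA
A/II-2 aff I-1×I-2: Aa|AA
A/II-3 aff I-1×I-2: Aa|AA
⇒ A over [I-1,I-2,II-1,II-2,II-3]: 27 consistent
E/I-1 aff ·: Ee
E/I-2 aff ·: Ee
E/II-1 un I-1×I-2: ee
E/II-2 un I-1×I-2: ee
E/II-3 aff I-1×I-2: Ee|EE
⇒ E over [I-1,I-2,II-1,II-2,II-3]: 2 consistent

I-1 ∈ {AA Ee, Aa Ee}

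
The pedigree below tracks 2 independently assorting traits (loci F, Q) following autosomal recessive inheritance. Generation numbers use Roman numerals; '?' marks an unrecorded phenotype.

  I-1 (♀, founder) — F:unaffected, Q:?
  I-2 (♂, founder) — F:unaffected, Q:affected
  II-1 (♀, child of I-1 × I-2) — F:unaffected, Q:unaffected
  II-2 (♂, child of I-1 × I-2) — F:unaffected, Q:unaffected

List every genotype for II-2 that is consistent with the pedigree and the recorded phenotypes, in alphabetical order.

II-2 ∈ {FF Qq, Ff Qq}

F/I-1 un ·: FF|Ff
F/I-2 un ·: FF|Ff
F/II-1 un I-1×I-2: FF|Ff
F/II-2 un I-1×I-2: FF|Ff
⇒ F over [I-1,I-2,II-1,II-2]: 13 consistent
Q/I-1 ? ·: QQ|Qq
Q/I-2 aff ·: qq
Q/II-1 un I-1×I-2: Qq
Q/II-2 un I-1×I-2: Qq
⇒ Q over [I-1,I-2,II-1,II-2]: 2 consistent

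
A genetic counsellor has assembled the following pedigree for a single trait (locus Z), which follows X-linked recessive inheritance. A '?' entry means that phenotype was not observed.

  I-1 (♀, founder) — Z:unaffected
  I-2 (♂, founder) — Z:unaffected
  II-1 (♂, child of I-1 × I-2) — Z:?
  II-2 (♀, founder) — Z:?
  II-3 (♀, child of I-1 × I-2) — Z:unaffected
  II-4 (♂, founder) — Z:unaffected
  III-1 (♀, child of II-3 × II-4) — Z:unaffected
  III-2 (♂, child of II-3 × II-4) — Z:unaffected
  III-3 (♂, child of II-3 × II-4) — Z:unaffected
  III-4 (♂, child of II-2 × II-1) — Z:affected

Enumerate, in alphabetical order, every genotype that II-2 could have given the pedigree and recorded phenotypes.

Z/I-1 un ·: X^ZX^Z|X^ZX^z
Z/I-2 un ·: X^ZY
Z/II-1 ? I-1×I-2: X^ZY|X^zY
Z/II-2 ? ·: X^ZX^z|X^zX^z
Z/II-3 un I-1×I-2: X^ZX^Z|X^ZX^z
Z/II-4 un ·: X^ZY
Z/III-1 un II-3×II-4: X^ZX^Z|X^ZX^z
Z/III-2 un II-3×II-4: X^ZY
Z/III-3 un II-3×II-4: X^ZY
Z/III-4 aff II-2×II-1: X^zY
⇒ Z over [I-1,I-2,II-1,II-2,II-3,II-4,III-1,III-2,III-3,III-4]: 14 consistent

II-2 ∈ {X^ZX^z, X^zX^z}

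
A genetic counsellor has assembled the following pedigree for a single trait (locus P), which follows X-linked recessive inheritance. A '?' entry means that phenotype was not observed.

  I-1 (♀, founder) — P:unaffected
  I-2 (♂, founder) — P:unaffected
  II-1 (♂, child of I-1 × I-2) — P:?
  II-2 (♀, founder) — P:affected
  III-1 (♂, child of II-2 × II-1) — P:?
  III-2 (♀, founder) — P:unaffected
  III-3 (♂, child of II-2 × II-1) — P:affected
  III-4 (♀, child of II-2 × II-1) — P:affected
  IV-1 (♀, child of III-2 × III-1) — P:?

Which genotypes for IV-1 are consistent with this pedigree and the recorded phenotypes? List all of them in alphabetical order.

IV-1 ∈ {X^PX^p, X^pX^p}

P/I-1 un ·: X^PX^p
P/I-2 un ·: X^PY
P/II-1 ? I-1×I-2: X^pY
P/II-2 aff ·: X^pX^p
P/III-1 ? II-2×II-1: X^pY
P/III-2 un ·: X^PX^P|X^PX^p
P/III-3 aff II-2×II-1: X^pY
P/III-4 aff II-2×II-1: X^pX^p
P/IV-1 ? III-2×III-1: X^PX^p|X^pX^p
⇒ P over [I-1,I-2,II-1,II-2,III-1,III-2,III-3,III-4,IV-1]: 3 consistent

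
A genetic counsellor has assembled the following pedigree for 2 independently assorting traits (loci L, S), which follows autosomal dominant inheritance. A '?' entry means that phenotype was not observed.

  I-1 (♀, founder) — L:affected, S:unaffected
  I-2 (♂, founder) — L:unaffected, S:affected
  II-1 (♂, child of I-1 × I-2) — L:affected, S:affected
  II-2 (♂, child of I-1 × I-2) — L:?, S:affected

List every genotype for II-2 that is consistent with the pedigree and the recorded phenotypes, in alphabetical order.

II-2 ∈ {Ll Ss, ll Ss}

L/I-1 aff ·: Ll|LL
L/I-2 un ·: ll
L/II-1 aff I-1×I-2: Ll
L/II-2 ? I-1×I-2: ll|Ll
⇒ L over [I-1,I-2,II-1,II-2]: 3 consistent
S/I-1 un ·: ss
S/I-2 aff ·: Ss|SS
S/II-1 aff I-1×I-2: Ss
S/II-2 aff I-1×I-2: Ss
⇒ S over [I-1,I-2,II-1,II-2]: 2 consistent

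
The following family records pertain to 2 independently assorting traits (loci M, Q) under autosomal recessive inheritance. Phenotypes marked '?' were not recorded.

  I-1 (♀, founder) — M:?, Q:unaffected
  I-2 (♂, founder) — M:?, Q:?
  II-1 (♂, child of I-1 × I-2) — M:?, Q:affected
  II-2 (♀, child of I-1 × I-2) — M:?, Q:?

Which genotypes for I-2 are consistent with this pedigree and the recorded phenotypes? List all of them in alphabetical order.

I-2 ∈ {MM Qq, MM qq, Mm Qq, Mm qq, mm Qq, mm qq}

M/I-1 ? ·: MM|Mm|mm
M/I-2 ? ·: MM|Mm|mm
M/II-1 ? I-1×I-2: MM|Mm|mm
M/II-2 ? I-1×I-2: MM|Mm|mm
⇒ M over [I-1,I-2,II-1,II-2]: 29 consistent
Q/I-1 un ·: Qq
Q/I-2 ? ·: Qq|qq
Q/II-1 aff I-1×I-2: qq
Q/II-2 ? I-1×I-2: QQ|Qq|qq
⇒ Q over [I-1,I-2,II-1,II-2]: 5 consistent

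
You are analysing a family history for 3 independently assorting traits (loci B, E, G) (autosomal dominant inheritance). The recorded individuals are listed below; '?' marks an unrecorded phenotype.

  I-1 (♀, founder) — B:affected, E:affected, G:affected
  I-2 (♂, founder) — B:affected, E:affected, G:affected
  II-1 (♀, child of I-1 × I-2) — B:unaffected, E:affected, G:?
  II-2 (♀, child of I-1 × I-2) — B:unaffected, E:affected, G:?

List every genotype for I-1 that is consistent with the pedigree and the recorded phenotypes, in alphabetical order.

I-1 ∈ {Bb EE GG, Bb EE Gg, Bb Ee GG, Bb Ee Gg}

B/I-1 aff ·: Bb
B/I-2 aff ·: Bb
B/II-1 un I-1×I-2: bb
B/II-2 un I-1×I-2: bb
⇒ B over [I-1,I-2,II-1,II-2]: 1 consistent
E/I-1 aff ·: Ee|EE
E/I-2 aff ·: Ee|EE
E/II-1 aff I-1×I-2: Ee|EE
E/II-2 aff I-1×I-2: Ee|EE
⇒ E over [I-1,I-2,II-1,II-2]: 13 consistent
G/I-1 aff ·: Gg|GG
G/I-2 aff ·: Gg|GG
G/II-1 ? I-1×I-2: gg|Gg|GG
G/II-2 ? I-1×I-2: gg|Gg|GG
⇒ G over [I-1,I-2,II-1,II-2]: 18 consistent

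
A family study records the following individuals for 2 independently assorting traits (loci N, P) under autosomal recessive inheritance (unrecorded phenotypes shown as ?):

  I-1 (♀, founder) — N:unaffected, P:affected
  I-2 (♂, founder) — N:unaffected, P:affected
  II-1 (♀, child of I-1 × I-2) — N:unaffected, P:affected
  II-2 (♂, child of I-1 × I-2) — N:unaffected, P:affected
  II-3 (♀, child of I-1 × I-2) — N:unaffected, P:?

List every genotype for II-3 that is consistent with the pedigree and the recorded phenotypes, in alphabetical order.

II-3 ∈ {NN pp, Nn pp}

N/I-1 un ·: NN|Nn
N/I-2 un ·: NN|Nn
N/II-1 un I-1×I-2: NN|Nn
N/II-2 un I-1×I-2: NN|Nn
N/II-3 un I-1×I-2: NN|Nn
⇒ N over [I-1,I-2,II-1,II-2,II-3]: 25 consistent
P/I-1 aff ·: pp
P/I-2 aff ·: pp
P/II-1 aff I-1×I-2: pp
P/II-2 aff I-1×I-2: pp
P/II-3 ? I-1×I-2: pp
⇒ P over [I-1,I-2,II-1,II-2,II-3]: 1 consistent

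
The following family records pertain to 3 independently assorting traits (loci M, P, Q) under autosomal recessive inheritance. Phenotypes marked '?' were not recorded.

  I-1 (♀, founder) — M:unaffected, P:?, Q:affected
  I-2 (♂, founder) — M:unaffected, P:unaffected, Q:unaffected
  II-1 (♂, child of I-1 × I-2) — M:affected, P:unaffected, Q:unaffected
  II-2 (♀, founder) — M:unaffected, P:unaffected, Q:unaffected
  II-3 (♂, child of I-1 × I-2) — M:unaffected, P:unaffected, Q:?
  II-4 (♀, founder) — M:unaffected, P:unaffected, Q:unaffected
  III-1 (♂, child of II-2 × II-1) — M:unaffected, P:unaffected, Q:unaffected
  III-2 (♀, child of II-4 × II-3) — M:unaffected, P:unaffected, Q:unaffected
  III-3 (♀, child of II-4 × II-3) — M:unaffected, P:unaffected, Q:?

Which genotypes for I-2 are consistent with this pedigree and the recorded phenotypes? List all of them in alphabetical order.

I-2 ∈ {Mm PP QQ, Mm PP Qq, Mm Pp QQ, Mm Pp Qq}

M/I-1 un ·: Mm
M/I-2 un ·: Mm
M/II-1 aff I-1×I-2: mm
M/II-2 un ·: MM|Mm
M/II-3 un I-1×I-2: MM|Mm
M/II-4 un ·: MM|Mm
M/III-1 un II-2×II-1: Mm
M/III-2 un II-4×II-3: MM|Mm
M/III-3 un II-4×II-3: MM|Mm
⇒ M over [I-1,I-2,II-1,II-2,II-3,II-4,III-1,III-2,III-3]: 26 consistent
P/I-1 ? ·: PP|Pp|pp
P/I-2 un ·: PP|Pp
P/II-1 un I-1×I-2: PP|Pp
P/II-2 un ·: PP|Pp
P/II-3 un I-1×I-2: PP|Pp
P/II-4 un ·: PP|Pp
P/III-1 un II-2×II-1: PP|Pp
P/III-2 un II-4×II-3: PP|Pp
P/III-3 un II-4×II-3: PP|Pp
⇒ P over [I-1,I-2,II-1,II-2,II-3,II-4,III-1,III-2,III-3]: 352 consistent
Q/I-1 aff ·: qq
Q/I-2 un ·: QQ|Qq
Q/II-1 un I-1×I-2: Qq
Q/II-2 un ·: QQ|Qq
Q/II-3 ? I-1×I-2: Qq|qq
Q/II-4 un ·: QQ|Qq
Q/III-1 un II-2×II-1: QQ|Qq
Q/III-2 un II-4×II-3: QQ|Qq
Q/III-3 ? II-4×II-3: QQ|Qq|qq
⇒ Q over [I-1,I-2,II-1,II-2,II-3,II-4,III-1,III-2,III-3]: 92 consistent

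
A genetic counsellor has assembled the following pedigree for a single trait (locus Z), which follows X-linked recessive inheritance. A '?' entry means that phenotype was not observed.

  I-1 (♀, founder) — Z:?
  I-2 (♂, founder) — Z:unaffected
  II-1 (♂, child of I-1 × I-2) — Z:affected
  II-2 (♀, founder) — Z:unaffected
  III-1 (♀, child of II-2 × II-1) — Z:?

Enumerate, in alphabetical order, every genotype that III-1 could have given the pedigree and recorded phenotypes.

Z/I-1 ? ·: X^ZX^z|X^zX^z
Z/I-2 un ·: X^ZY
Z/II-1 aff I-1×I-2: X^zY
Z/II-2 un ·: X^ZX^Z|X^ZX^z
Z/III-1 ? II-2×II-1: X^ZX^z|X^zX^z
⇒ Z over [I-1,I-2,II-1,II-2,III-1]: 6 consistent

III-1 ∈ {X^ZX^z, X^zX^z}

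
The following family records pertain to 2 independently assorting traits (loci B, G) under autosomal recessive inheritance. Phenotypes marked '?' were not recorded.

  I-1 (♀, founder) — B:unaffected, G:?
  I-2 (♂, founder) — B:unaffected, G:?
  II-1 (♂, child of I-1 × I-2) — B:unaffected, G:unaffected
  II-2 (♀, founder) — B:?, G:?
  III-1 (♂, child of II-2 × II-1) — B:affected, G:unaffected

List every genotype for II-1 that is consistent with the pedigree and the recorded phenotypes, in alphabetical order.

B/I-1 un ·: BB|Bb
B/I-2 un ·: BB|Bb
B/II-1 un I-1×I-2: Bb
B/II-2 ? ·: Bb|bb
B/III-1 aff II-2×II-1: bb
⇒ B over [I-1,I-2,II-1,II-2,III-1]: 6 consistent
G/I-1 ? ·: GG|Gg|gg
G/I-2 ? ·: GG|Gg|gg
G/II-1 un I-1×I-2: GG|Gg
G/II-2 ? ·: GG|Gg|gg
G/III-1 un II-2×II-1: GG|Gg
⇒ G over [I-1,I-2,II-1,II-2,III-1]: 51 consistent

II-1 ∈ {Bb GG, Bb Gg}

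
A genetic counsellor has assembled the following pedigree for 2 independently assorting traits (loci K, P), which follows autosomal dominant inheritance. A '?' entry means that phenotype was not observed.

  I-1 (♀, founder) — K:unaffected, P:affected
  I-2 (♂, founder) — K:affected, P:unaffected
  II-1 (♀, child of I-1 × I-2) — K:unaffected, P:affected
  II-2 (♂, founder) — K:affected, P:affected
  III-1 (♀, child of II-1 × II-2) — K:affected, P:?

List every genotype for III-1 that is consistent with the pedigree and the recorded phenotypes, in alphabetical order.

K/I-1 un ·: kk
K/I-2 aff ·: Kk
K/II-1 un I-1×I-2: kk
K/II-2 aff ·: Kk|KK
K/III-1 aff II-1×II-2: Kk
⇒ K over [I-1,I-2,II-1,II-2,III-1]: 2 consistent
P/I-1 aff ·: Pp|PP
P/I-2 un ·: pp
P/II-1 aff I-1×I-2: Pp
P/II-2 aff ·: Pp|PP
P/III-1 ? II-1×II-2: pp|Pp|PP
⇒ P over [I-1,I-2,II-1,II-2,III-1]: 10 consistent

III-1 ∈ {Kk PP, Kk Pp, Kk pp}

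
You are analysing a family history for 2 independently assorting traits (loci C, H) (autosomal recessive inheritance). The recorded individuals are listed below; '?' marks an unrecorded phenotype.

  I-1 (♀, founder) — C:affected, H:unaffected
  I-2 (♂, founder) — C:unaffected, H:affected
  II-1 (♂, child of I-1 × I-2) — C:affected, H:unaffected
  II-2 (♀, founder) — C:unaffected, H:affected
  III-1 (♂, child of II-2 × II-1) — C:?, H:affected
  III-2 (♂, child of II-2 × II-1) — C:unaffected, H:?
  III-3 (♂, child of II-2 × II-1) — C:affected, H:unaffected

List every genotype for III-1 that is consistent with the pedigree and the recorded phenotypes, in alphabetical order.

C/I-1 aff ·: cc
C/I-2 un ·: Cc
C/II-1 aff I-1×I-2: cc
C/II-2 un ·: Cc
C/III-1 ? II-2×II-1: Cc|cc
C/III-2 un II-2×II-1: Cc
C/III-3 aff II-2×II-1: cc
⇒ C over [I-1,I-2,II-1,II-2,III-1,III-2,III-3]: 2 consistent
H/I-1 un ·: HH|Hh
H/I-2 aff ·: hh
H/II-1 un I-1×I-2: Hh
H/II-2 aff ·: hh
H/III-1 aff II-2×II-1: hh
H/III-2 ? II-2×II-1: Hh|hh
H/III-3 un II-2×II-1: Hh
⇒ H over [I-1,I-2,II-1,II-2,III-1,III-2,III-3]: 4 consistent

III-1 ∈ {Cc hh, cc hh}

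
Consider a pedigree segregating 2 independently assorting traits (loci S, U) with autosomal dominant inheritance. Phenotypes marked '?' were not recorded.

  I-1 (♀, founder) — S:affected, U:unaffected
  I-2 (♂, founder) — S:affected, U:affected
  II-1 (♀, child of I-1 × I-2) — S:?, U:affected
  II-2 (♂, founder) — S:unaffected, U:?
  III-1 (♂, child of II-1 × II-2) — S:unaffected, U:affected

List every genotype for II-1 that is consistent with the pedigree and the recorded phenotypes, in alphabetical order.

S/I-1 aff ·: Ss|SS
S/I-2 aff ·: Ss|SS
S/II-1 ? I-1×I-2: ss|Ss
S/II-2 un ·: ss
S/III-1 un II-1×II-2: ss
⇒ S over [I-1,I-2,II-1,II-2,III-1]: 4 consistent
U/I-1 un ·: uu
U/I-2 aff ·: Uu|UU
U/II-1 aff I-1×I-2: Uu
U/II-2 ? ·: uu|Uu|UU
U/III-1 aff II-1×II-2: Uu|UU
⇒ U over [I-1,I-2,II-1,II-2,III-1]: 10 consistent

II-1 ∈ {Ss Uu, ss Uu}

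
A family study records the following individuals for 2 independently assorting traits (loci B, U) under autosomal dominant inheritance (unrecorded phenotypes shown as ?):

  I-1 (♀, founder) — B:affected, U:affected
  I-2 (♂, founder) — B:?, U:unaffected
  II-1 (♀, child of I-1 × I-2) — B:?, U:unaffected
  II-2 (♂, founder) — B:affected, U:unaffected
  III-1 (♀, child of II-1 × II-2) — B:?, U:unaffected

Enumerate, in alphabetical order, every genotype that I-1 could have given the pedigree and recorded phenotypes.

I-1 ∈ {BB Uu, Bb Uu}

B/I-1 aff ·: Bb|BB
B/I-2 ? ·: bb|Bb|BB
B/II-1 ? I-1×I-2: bb|Bb|BB
B/II-2 aff ·: Bb|BB
B/III-1 ? II-1×II-2: bb|Bb|BB
⇒ B over [I-1,I-2,II-1,II-2,III-1]: 43 consistent
U/I-1 aff ·: Uu
U/I-2 un ·: uu
U/II-1 un I-1×I-2: uu
U/II-2 un ·: uu
U/III-1 un II-1×II-2: uu
⇒ U over [I-1,I-2,II-1,II-2,III-1]: 1 consistent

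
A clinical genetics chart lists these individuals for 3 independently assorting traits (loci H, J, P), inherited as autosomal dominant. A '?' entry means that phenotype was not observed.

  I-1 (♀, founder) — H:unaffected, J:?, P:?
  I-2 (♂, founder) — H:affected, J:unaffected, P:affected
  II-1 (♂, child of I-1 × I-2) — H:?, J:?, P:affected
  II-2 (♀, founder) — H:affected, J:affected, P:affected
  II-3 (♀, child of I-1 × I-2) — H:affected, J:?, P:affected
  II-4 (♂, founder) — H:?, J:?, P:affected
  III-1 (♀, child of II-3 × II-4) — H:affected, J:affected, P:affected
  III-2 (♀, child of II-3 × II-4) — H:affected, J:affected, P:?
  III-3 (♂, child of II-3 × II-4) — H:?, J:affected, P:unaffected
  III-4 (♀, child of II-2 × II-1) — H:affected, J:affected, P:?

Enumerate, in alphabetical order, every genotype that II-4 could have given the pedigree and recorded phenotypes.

H/I-1 un ·: hh
H/I-2 aff ·: Hh|HH
H/II-1 ? I-1×I-2: hh|Hh
H/II-2 aff ·: Hh|HH
H/II-3 aff I-1×I-2: Hh
H/II-4 ? ·: hh|Hh|HH
H/III-1 aff II-3×II-4: Hh|HH
H/III-2 aff II-3×II-4: Hh|HH
H/III-3 ? II-3×II-4: hh|Hh|HH
H/III-4 aff II-2×II-1: Hh|HH
⇒ H over [I-1,I-2,II-1,II-2,II-3,II-4,III-1,III-2,III-3,III-4]: 220 consistent
J/I-1 ? ·: jj|Jj|JJ
J/I-2 un ·: jj
J/II-1 ? I-1×I-2: jj|Jj
J/II-2 aff ·: Jj|JJ
J/II-3 ? I-1×I-2: jj|Jj
J/II-4 ? ·: jj|Jj|JJ
J/III-1 aff II-3×II-4: Jj|JJ
J/III-2 aff II-3×II-4: Jj|JJ
J/III-3 aff II-3×II-4: Jj|JJ
J/III-4 aff II-2×II-1: Jj|JJ
⇒ J over [I-1,I-2,II-1,II-2,II-3,II-4,III-1,III-2,III-3,III-4]: 186 consistent
P/I-1 ? ·: pp|Pp|PP
P/I-2 aff ·: Pp|PP
P/II-1 aff I-1×I-2: Pp|PP
P/II-2 aff ·: Pp|PP
P/II-3 aff I-1×I-2: Pp
P/II-4 aff ·: Pp
P/III-1 aff II-3×II-4: Pp|PP
P/III-2 ? II-3×II-4: pp|Pp|PP
P/III-3 un II-3×II-4: pp
P/III-4 ? II-2×II-1: pp|Pp|PP
⇒ P over [I-1,I-2,II-1,II-2,II-3,II-4,III-1,III-2,III-3,III-4]: 204 consistent

II-4 ∈ {HH JJ Pp, HH Jj Pp, HH jj Pp, Hh JJ Pp, Hh Jj Pp, Hh jj Pp, hh JJ Pp, hh Jj Pp, hh jj Pp}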